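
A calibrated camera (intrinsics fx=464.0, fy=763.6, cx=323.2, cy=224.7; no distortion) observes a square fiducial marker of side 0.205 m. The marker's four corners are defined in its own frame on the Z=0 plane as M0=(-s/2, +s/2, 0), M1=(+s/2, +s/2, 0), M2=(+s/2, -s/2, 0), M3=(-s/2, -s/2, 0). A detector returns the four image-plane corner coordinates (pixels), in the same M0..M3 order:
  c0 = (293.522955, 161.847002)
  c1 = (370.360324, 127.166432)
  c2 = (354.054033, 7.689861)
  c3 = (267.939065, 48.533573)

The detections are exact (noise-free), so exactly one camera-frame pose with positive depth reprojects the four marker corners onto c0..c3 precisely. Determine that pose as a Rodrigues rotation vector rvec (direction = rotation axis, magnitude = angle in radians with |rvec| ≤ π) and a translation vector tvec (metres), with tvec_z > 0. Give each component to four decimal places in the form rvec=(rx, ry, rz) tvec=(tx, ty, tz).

rvec=(0.7132, -0.0143, -0.2775) tvec=(-0.0034, -0.1992, 1.1280)

Intrinsics K: fx=464.0, fy=763.6, cx=323.2, cy=224.7
Marker side s = 0.205 m; corners in marker frame (Z=0):
  M0 = (-0.1025, +0.1025, 0)
  M1 = (+0.1025, +0.1025, 0)
  M2 = (+0.1025, -0.1025, 0)
  M3 = (-0.1025, -0.1025, 0)
Detected image corners:
  c0 = (293.522955, 161.847002) px
  c1 = (370.360324, 127.166432) px
  c2 = (354.054033, 7.689861) px
  c3 = (267.939065, 48.533573) px
Planar DLT: solve 8×8 A·h = b for H (H[2,2]=1):
  H  [+372.94356 +286.85717 +321.78427]
  H  [-189.54191 +617.20974 +89.87267]
  H  [-0.07207 +0.57399 +1.00000]
B = K⁻¹H; ‖b₁‖=0.886555, ‖b₂‖=0.886555; λ = 2/(‖b₁‖+‖b₂‖) = 1.127962, sign → tz>0 ⇒ λ=+1.127962
r₁ = λ·B[:,0] = (+0.96324,-0.25606,-0.08130); r₂ = λ·B[:,1] = (+0.24636,+0.72120,+0.64743)
r₃ = r₁×r₂ = (-0.10715,-0.64366,+0.75777); SVD([r₁ r₂ r₃]) → R = UVᵀ:
  R  [+0.96324 +0.24636 -0.10715]
  R  [-0.25606 +0.72120 -0.64366]
  R  [-0.08130 +0.64743 +0.75777]
t = (-0.00344, -0.19916, +1.12796) m
tr R = 2.442211; θ = arccos((tr R − 1)/2) = 0.765400 rad = 43.854°
axis k = ((R−Rᵀ)₃₂, (R−Rᵀ)₁₃, (R−Rᵀ)₂₁) / (2 sinθ) = (+0.931761, -0.018658, -0.362592)
rvec = θ·k = (+0.713170, -0.014281, -0.277528)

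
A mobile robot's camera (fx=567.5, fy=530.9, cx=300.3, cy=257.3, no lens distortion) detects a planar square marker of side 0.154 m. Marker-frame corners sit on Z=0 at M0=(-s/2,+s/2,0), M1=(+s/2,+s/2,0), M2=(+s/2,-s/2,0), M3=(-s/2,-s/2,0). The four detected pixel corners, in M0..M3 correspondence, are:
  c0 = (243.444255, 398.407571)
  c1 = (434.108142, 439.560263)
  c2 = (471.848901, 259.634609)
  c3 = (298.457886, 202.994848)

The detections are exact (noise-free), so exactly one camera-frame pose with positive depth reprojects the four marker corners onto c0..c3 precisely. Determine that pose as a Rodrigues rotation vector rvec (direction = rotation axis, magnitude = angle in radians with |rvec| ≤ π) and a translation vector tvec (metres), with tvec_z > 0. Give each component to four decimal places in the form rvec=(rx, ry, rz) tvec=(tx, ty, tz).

Intrinsics K: fx=567.5, fy=530.9, cx=300.3, cy=257.3
Marker side s = 0.154 m; corners in marker frame (Z=0):
  M0 = (-0.0770, +0.0770, 0)
  M1 = (+0.0770, +0.0770, 0)
  M2 = (+0.0770, -0.0770, 0)
  M3 = (-0.0770, -0.0770, 0)
Detected image corners:
  c0 = (243.444255, 398.407571) px
  c1 = (434.108142, 439.560263) px
  c2 = (471.848901, 259.634609) px
  c3 = (298.457886, 202.994848) px
Planar DLT: solve 8×8 A·h = b for H (H[2,2]=1):
  H  [+1416.43751 -461.13964 +367.34457]
  H  [+531.59026 +1069.85287 +323.12883]
  H  [+0.65306 -0.44979 +1.00000]
B = K⁻¹H; ‖b₁‖=2.349350, ‖b₂‖=2.349350; λ = 2/(‖b₁‖+‖b₂‖) = 0.425650, sign → tz>0 ⇒ λ=+0.425650
r₁ = λ·B[:,0] = (+0.91530,+0.29148,+0.27797); r₂ = λ·B[:,1] = (-0.24456,+0.95054,-0.19145)
r₃ = r₁×r₂ = (-0.32003,+0.10725,+0.94132); SVD([r₁ r₂ r₃]) → R = UVᵀ:
  R  [+0.91530 -0.24456 -0.32003]
  R  [+0.29148 +0.95054 +0.10725]
  R  [+0.27797 -0.19145 +0.94132]
t = (+0.05029, +0.05278, +0.42565) m
tr R = 2.807157; θ = arccos((tr R − 1)/2) = 0.442747 rad = 25.368°
axis k = ((R−Rᵀ)₃₂, (R−Rᵀ)₁₃, (R−Rᵀ)₂₁) / (2 sinθ) = (-0.348615, -0.697914, +0.625607)
rvec = θ·k = (-0.154348, -0.308999, +0.276985)

rvec=(-0.1543, -0.3090, 0.2770) tvec=(0.0503, 0.0528, 0.4256)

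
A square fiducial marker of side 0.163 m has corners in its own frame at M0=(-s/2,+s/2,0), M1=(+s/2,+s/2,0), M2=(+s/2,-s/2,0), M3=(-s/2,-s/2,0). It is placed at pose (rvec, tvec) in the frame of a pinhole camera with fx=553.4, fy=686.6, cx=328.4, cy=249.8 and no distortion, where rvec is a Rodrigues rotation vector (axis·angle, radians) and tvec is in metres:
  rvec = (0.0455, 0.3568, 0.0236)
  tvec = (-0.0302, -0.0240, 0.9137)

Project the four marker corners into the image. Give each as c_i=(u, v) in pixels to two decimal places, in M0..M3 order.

c0=(265.36, 289.61) c1=(356.35, 296.07) c2=(358.15, 169.67) c3=(266.27, 170.81)

Intrinsics K: fx=553.4, fy=686.6, cx=328.4, cy=249.8
Marker side s = 0.163 m; corners in marker frame (Z=0):
  M0 = (-0.0815, +0.0815, 0)
  M1 = (+0.0815, +0.0815, 0)
  M2 = (+0.0815, -0.0815, 0)
  M3 = (-0.0815, -0.0815, 0)
rvec = (0.0455, 0.3568, 0.0236), |rvec| = θ = 0.36046 rad = 20.653°
Rodrigues: sinθ=0.35271, 1−cosθ=0.06427; R = I + sinθ·[k]× + (1−cosθ)·[k]×²:
    [+0.93676 -0.01506 +0.34965]
    [+0.03112 +0.99870 -0.04036]
    [-0.34859 +0.04869 +0.93601]
t = (-0.0302, -0.0240, 0.9137) m
M0: Pc = R·M0+t = (-0.10777, +0.05486, +0.94608); u = 553.4·(-0.10777)/0.94608 + 328.4 = 265.3589, v = 686.6·(+0.05486)/0.94608 + 249.8 = 289.6120
M1: Pc = R·M1+t = (+0.04492, +0.05993, +0.88926); u = 553.4·(+0.04492)/0.88926 + 328.4 = 356.3533, v = 686.6·(+0.05993)/0.88926 + 249.8 = 296.0726
M2: Pc = R·M2+t = (+0.04737, -0.10286, +0.88132); u = 553.4·(+0.04737)/0.88132 + 328.4 = 358.1467, v = 686.6·(-0.10286)/0.88132 + 249.8 = 169.6680
M3: Pc = R·M3+t = (-0.10532, -0.10793, +0.93814); u = 553.4·(-0.10532)/0.93814 + 328.4 = 266.2740, v = 686.6·(-0.10793)/0.93814 + 249.8 = 170.8087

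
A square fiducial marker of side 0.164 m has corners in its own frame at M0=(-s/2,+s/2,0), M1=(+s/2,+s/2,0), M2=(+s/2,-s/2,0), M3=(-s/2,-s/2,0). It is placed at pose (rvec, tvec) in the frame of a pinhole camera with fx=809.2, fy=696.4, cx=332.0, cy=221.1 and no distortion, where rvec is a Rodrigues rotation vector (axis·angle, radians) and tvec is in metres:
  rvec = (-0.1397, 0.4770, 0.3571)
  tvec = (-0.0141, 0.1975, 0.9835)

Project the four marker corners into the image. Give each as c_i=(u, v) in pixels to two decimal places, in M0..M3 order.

c0=(242.89, 391.28) c1=(352.35, 442.05) c2=(403.58, 328.40) c3=(291.11, 286.59)

Intrinsics K: fx=809.2, fy=696.4, cx=332.0, cy=221.1
Marker side s = 0.164 m; corners in marker frame (Z=0):
  M0 = (-0.0820, +0.0820, 0)
  M1 = (+0.0820, +0.0820, 0)
  M2 = (+0.0820, -0.0820, 0)
  M3 = (-0.0820, -0.0820, 0)
rvec = (-0.1397, 0.4770, 0.3571), |rvec| = θ = 0.61202 rad = 35.066°
Rodrigues: sinθ=0.57452, 1−cosθ=0.18151; R = I + sinθ·[k]× + (1−cosθ)·[k]×²:
    [+0.82795 -0.36751 +0.42360]
    [+0.30293 +0.92875 +0.21368]
    [-0.47195 -0.04860 +0.88029]
t = (-0.0141, 0.1975, 0.9835) m
M0: Pc = R·M0+t = (-0.11213, +0.24882, +1.01821); u = 809.2·(-0.11213)/1.01821 + 332.0 = 242.8894, v = 696.4·(+0.24882)/1.01821 + 221.1 = 391.2765
M1: Pc = R·M1+t = (+0.02366, +0.29850, +0.94082); u = 809.2·(+0.02366)/0.94082 + 332.0 = 352.3464, v = 696.4·(+0.29850)/0.94082 + 221.1 = 442.0506
M2: Pc = R·M2+t = (+0.08393, +0.14618, +0.94879); u = 809.2·(+0.08393)/0.94879 + 332.0 = 403.5803, v = 696.4·(+0.14618)/0.94879 + 221.1 = 328.3970
M3: Pc = R·M3+t = (-0.05186, +0.09650, +1.02618); u = 809.2·(-0.05186)/1.02618 + 332.0 = 291.1091, v = 696.4·(+0.09650)/1.02618 + 221.1 = 286.5895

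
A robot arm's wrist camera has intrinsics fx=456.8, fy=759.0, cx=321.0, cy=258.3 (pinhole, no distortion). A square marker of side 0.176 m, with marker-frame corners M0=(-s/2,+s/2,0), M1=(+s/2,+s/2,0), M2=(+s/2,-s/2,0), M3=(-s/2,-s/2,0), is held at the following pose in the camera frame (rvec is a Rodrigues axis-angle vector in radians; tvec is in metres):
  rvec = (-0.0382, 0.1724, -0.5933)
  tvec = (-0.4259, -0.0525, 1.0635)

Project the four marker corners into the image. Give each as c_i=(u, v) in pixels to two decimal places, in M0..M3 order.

c0=(129.19, 307.75) c1=(187.16, 237.35) c2=(147.04, 132.97) c3=(90.85, 204.95)

Intrinsics K: fx=456.8, fy=759.0, cx=321.0, cy=258.3
Marker side s = 0.176 m; corners in marker frame (Z=0):
  M0 = (-0.0880, +0.0880, 0)
  M1 = (+0.0880, +0.0880, 0)
  M2 = (+0.0880, -0.0880, 0)
  M3 = (-0.0880, -0.0880, 0)
rvec = (-0.0382, 0.1724, -0.5933), |rvec| = θ = 0.61902 rad = 35.467°
Rodrigues: sinθ=0.58024, 1−cosθ=0.18555; R = I + sinθ·[k]× + (1−cosθ)·[k]×²:
    [+0.81515 +0.55294 +0.17257]
    [-0.55932 +0.82884 -0.01372]
    [-0.15062 -0.08534 +0.98490]
t = (-0.4259, -0.0525, 1.0635) m
M0: Pc = R·M0+t = (-0.44897, +0.06966, +1.06925); u = 456.8·(-0.44897)/1.06925 + 321.0 = 129.1902, v = 759.0·(+0.06966)/1.06925 + 258.3 = 307.7464
M1: Pc = R·M1+t = (-0.30551, -0.02878, +1.04274); u = 456.8·(-0.30551)/1.04274 + 321.0 = 187.1636, v = 759.0·(-0.02878)/1.04274 + 258.3 = 237.3497
M2: Pc = R·M2+t = (-0.40283, -0.17466, +1.05775); u = 456.8·(-0.40283)/1.05775 + 321.0 = 147.0367, v = 759.0·(-0.17466)/1.05775 + 258.3 = 132.9729
M3: Pc = R·M3+t = (-0.54629, -0.07622, +1.08426); u = 456.8·(-0.54629)/1.08426 + 321.0 = 90.8474, v = 759.0·(-0.07622)/1.08426 + 258.3 = 204.9464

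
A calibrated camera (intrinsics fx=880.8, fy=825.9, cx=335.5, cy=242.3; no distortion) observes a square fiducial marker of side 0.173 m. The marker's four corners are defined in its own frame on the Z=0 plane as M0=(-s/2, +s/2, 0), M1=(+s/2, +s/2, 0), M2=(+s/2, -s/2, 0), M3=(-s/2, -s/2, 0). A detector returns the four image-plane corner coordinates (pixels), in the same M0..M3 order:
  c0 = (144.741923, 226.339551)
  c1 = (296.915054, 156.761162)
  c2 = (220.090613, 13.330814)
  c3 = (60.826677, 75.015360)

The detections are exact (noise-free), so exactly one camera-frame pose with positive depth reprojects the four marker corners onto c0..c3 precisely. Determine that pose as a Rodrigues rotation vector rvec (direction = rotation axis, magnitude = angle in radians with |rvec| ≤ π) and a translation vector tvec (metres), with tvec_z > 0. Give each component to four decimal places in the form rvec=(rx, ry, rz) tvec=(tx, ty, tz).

Intrinsics K: fx=880.8, fy=825.9, cx=335.5, cy=242.3
Marker side s = 0.173 m; corners in marker frame (Z=0):
  M0 = (-0.0865, +0.0865, 0)
  M1 = (+0.0865, +0.0865, 0)
  M2 = (+0.0865, -0.0865, 0)
  M3 = (-0.0865, -0.0865, 0)
Detected image corners:
  c0 = (144.741923, 226.339551) px
  c1 = (296.915054, 156.761162) px
  c2 = (220.090613, 13.330814) px
  c3 = (60.826677, 75.015360) px
Planar DLT: solve 8×8 A·h = b for H (H[2,2]=1):
  H  [+962.65147 +479.14079 +183.27323]
  H  [-338.63399 +861.11791 +117.41258]
  H  [+0.34706 +0.08409 +1.00000]
B = K⁻¹H; ‖b₁‖=1.142556, ‖b₂‖=1.142556; λ = 2/(‖b₁‖+‖b₂‖) = 0.875231, sign → tz>0 ⇒ λ=+0.875231
r₁ = λ·B[:,0] = (+0.84086,-0.44797,+0.30375); r₂ = λ·B[:,1] = (+0.44808,+0.89096,+0.07360)
r₃ = r₁×r₂ = (-0.30360,+0.07422,+0.94990); SVD([r₁ r₂ r₃]) → R = UVᵀ:
  R  [+0.84086 +0.44808 -0.30360]
  R  [-0.44797 +0.89096 +0.07422]
  R  [+0.30375 +0.07360 +0.94990]
t = (-0.15126, -0.13235, +0.87523) m
tr R = 2.681727; θ = arccos((tr R − 1)/2) = 0.571919 rad = 32.769°
axis k = ((R−Rᵀ)₃₂, (R−Rᵀ)₁₃, (R−Rᵀ)₂₁) / (2 sinθ) = (-0.000573, -0.561072, -0.827767)
rvec = θ·k = (-0.000328, -0.320888, -0.473416)

rvec=(-0.0003, -0.3209, -0.4734) tvec=(-0.1513, -0.1323, 0.8752)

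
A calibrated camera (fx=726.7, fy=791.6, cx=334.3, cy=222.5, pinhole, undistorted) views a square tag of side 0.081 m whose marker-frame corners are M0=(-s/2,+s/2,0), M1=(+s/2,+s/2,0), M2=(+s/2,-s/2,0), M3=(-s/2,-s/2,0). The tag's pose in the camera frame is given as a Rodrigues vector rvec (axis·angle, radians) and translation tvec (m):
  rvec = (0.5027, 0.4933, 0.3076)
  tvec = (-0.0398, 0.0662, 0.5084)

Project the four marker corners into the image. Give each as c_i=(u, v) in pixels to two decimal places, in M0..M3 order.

Intrinsics K: fx=726.7, fy=791.6, cx=334.3, cy=222.5
Marker side s = 0.081 m; corners in marker frame (Z=0):
  M0 = (-0.0405, +0.0405, 0)
  M1 = (+0.0405, +0.0405, 0)
  M2 = (+0.0405, -0.0405, 0)
  M3 = (-0.0405, -0.0405, 0)
rvec = (0.5027, 0.4933, 0.3076), |rvec| = θ = 0.76855 rad = 44.035°
Rodrigues: sinθ=0.69509, 1−cosθ=0.28108; R = I + sinθ·[k]× + (1−cosθ)·[k]×²:
    [+0.83917 -0.16019 +0.51974]
    [+0.39621 +0.83472 -0.38245]
    [-0.37257 +0.52686 +0.76394]
t = (-0.0398, 0.0662, 0.5084) m
M0: Pc = R·M0+t = (-0.08027, +0.08396, +0.54483); u = 726.7·(-0.08027)/0.54483 + 334.3 = 227.2285, v = 791.6·(+0.08396)/0.54483 + 222.5 = 344.4884
M1: Pc = R·M1+t = (-0.01230, +0.11605, +0.51465); u = 726.7·(-0.01230)/0.51465 + 334.3 = 316.9302, v = 791.6·(+0.11605)/0.51465 + 222.5 = 401.0045
M2: Pc = R·M2+t = (+0.00067, +0.04844, +0.47197); u = 726.7·(+0.00067)/0.47197 + 334.3 = 335.3384, v = 791.6·(+0.04844)/0.47197 + 222.5 = 303.7447
M3: Pc = R·M3+t = (-0.06730, +0.01635, +0.50215); u = 726.7·(-0.06730)/0.50215 + 334.3 = 236.9070, v = 791.6·(+0.01635)/0.50215 + 222.5 = 248.2705

c0=(227.23, 344.49) c1=(316.93, 401.00) c2=(335.34, 303.74) c3=(236.91, 248.27)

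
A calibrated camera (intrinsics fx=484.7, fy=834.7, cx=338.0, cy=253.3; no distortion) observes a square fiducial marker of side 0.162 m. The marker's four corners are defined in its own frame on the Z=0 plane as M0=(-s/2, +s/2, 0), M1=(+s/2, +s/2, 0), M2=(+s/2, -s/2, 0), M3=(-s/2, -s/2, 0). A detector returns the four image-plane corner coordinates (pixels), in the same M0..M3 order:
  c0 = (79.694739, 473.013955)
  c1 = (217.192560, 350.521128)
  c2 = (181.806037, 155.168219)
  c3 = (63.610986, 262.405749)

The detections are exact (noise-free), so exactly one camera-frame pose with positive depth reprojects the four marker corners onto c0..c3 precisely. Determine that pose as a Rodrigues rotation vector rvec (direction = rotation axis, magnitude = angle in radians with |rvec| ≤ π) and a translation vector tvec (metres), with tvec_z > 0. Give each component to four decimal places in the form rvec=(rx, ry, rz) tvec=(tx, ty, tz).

Intrinsics K: fx=484.7, fy=834.7, cx=338.0, cy=253.3
Marker side s = 0.162 m; corners in marker frame (Z=0):
  M0 = (-0.0810, +0.0810, 0)
  M1 = (+0.0810, +0.0810, 0)
  M2 = (+0.0810, -0.0810, 0)
  M3 = (-0.0810, -0.0810, 0)
Detected image corners:
  c0 = (79.694739, 473.013955) px
  c1 = (217.192560, 350.521128) px
  c2 = (181.806037, 155.168219) px
  c3 = (63.610986, 262.405749) px
Planar DLT: solve 8×8 A·h = b for H (H[2,2]=1):
  H  [+777.00670 +33.78228 +134.32155]
  H  [-723.21666 +967.56485 +302.97499]
  H  [-0.05699 -0.92053 +1.00000]
B = K⁻¹H; ‖b₁‖=1.850167, ‖b₂‖=1.850167; λ = 2/(‖b₁‖+‖b₂‖) = 0.540492, sign → tz>0 ⇒ λ=+0.540492
r₁ = λ·B[:,0] = (+0.88793,-0.45896,-0.03080); r₂ = λ·B[:,1] = (+0.38462,+0.77751,-0.49754)
r₃ = r₁×r₂ = (+0.25230,+0.42993,+0.86690); SVD([r₁ r₂ r₃]) → R = UVᵀ:
  R  [+0.88793 +0.38462 +0.25230]
  R  [-0.45896 +0.77751 +0.42993]
  R  [-0.03080 -0.49754 +0.86690]
t = (-0.22712, +0.03217, +0.54049) m
tr R = 2.532330; θ = arccos((tr R − 1)/2) = 0.697944 rad = 39.989°
axis k = ((R−Rᵀ)₃₂, (R−Rᵀ)₁₃, (R−Rᵀ)₂₁) / (2 sinθ) = (-0.721602, +0.220263, -0.656334)
rvec = θ·k = (-0.503638, +0.153731, -0.458085)

rvec=(-0.5036, 0.1537, -0.4581) tvec=(-0.2271, 0.0322, 0.5405)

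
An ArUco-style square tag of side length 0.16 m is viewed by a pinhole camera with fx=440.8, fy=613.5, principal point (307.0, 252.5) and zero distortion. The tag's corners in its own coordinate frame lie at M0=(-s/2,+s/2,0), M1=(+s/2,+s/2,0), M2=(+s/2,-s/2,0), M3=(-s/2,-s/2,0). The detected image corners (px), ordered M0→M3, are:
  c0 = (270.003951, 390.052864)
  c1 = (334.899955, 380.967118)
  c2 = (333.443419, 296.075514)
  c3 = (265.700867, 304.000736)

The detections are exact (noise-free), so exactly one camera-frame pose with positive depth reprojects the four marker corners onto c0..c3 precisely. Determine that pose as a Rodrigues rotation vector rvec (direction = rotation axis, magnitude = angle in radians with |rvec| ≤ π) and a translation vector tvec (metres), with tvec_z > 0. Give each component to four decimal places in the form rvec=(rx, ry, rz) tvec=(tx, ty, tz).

Intrinsics K: fx=440.8, fy=613.5, cx=307.0, cy=252.5
Marker side s = 0.16 m; corners in marker frame (Z=0):
  M0 = (-0.0800, +0.0800, 0)
  M1 = (+0.0800, +0.0800, 0)
  M2 = (+0.0800, -0.0800, 0)
  M3 = (-0.0800, -0.0800, 0)
Detected image corners:
  c0 = (270.003951, 390.052864) px
  c1 = (334.899955, 380.967118) px
  c2 = (333.443419, 296.075514) px
  c3 = (265.700867, 304.000736) px
Planar DLT: solve 8×8 A·h = b for H (H[2,2]=1):
  H  [+447.74349 +97.21790 +301.33706]
  H  [-15.16144 +624.46679 +343.63693]
  H  [+0.11108 +0.26344 +1.00000]
B = K⁻¹H; ‖b₁‖=0.947564, ‖b₂‖=0.947564; λ = 2/(‖b₁‖+‖b₂‖) = 1.055338, sign → tz>0 ⇒ λ=+1.055338
r₁ = λ·B[:,0] = (+0.99032,-0.07433,+0.11722); r₂ = λ·B[:,1] = (+0.03913,+0.95978,+0.27802)
r₃ = r₁×r₂ = (-0.13317,-0.27074,+0.95340); SVD([r₁ r₂ r₃]) → R = UVᵀ:
  R  [+0.99032 +0.03913 -0.13317]
  R  [-0.07433 +0.95978 -0.27074]
  R  [+0.11722 +0.27802 +0.95340]
t = (-0.01356, +0.15677, +1.05534) m
tr R = 2.903496; θ = arccos((tr R − 1)/2) = 0.311914 rad = 17.871°
axis k = ((R−Rᵀ)₃₂, (R−Rᵀ)₁₃, (R−Rᵀ)₂₁) / (2 sinθ) = (+0.894087, -0.407971, -0.184848)
rvec = θ·k = (+0.278878, -0.127252, -0.057657)

rvec=(0.2789, -0.1273, -0.0577) tvec=(-0.0136, 0.1568, 1.0553)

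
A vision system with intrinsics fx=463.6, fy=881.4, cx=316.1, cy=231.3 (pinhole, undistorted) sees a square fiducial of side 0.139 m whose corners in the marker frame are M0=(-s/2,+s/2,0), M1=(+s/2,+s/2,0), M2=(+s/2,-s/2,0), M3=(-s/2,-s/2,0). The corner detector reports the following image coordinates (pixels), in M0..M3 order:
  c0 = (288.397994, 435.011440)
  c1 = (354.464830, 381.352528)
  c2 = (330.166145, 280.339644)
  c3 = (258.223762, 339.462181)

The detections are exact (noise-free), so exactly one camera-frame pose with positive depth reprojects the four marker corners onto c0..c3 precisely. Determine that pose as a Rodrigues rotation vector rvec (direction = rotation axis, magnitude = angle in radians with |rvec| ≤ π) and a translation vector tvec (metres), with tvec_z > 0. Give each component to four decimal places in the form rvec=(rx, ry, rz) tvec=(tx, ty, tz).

Intrinsics K: fx=463.6, fy=881.4, cx=316.1, cy=231.3
Marker side s = 0.139 m; corners in marker frame (Z=0):
  M0 = (-0.0695, +0.0695, 0)
  M1 = (+0.0695, +0.0695, 0)
  M2 = (+0.0695, -0.0695, 0)
  M3 = (-0.0695, -0.0695, 0)
Detected image corners:
  c0 = (288.397994, 435.011440) px
  c1 = (354.464830, 381.352528) px
  c2 = (330.166145, 280.339644) px
  c3 = (258.223762, 339.462181) px
Planar DLT: solve 8×8 A·h = b for H (H[2,2]=1):
  H  [+483.34927 +389.36199 +308.31296]
  H  [-419.01914 +932.54221 +361.26425]
  H  [-0.03952 +0.62817 +1.00000]
B = K⁻¹H; ‖b₁‖=1.166937, ‖b₂‖=1.166937; λ = 2/(‖b₁‖+‖b₂‖) = 0.856945, sign → tz>0 ⇒ λ=+0.856945
r₁ = λ·B[:,0] = (+0.91654,-0.39851,-0.03386); r₂ = λ·B[:,1] = (+0.35268,+0.76540,+0.53830)
r₃ = r₁×r₂ = (-0.18860,-0.50532,+0.84207); SVD([r₁ r₂ r₃]) → R = UVᵀ:
  R  [+0.91654 +0.35268 -0.18860]
  R  [-0.39851 +0.76540 -0.50532]
  R  [-0.03386 +0.53830 +0.84207]
t = (-0.01439, +0.12636, +0.85694) m
tr R = 2.524014; θ = arccos((tr R − 1)/2) = 0.704390 rad = 40.359°
axis k = ((R−Rᵀ)₃₂, (R−Rᵀ)₁₃, (R−Rᵀ)₂₁) / (2 sinθ) = (+0.805803, -0.119472, -0.580007)
rvec = θ·k = (+0.567599, -0.084155, -0.408551)

rvec=(0.5676, -0.0842, -0.4086) tvec=(-0.0144, 0.1264, 0.8569)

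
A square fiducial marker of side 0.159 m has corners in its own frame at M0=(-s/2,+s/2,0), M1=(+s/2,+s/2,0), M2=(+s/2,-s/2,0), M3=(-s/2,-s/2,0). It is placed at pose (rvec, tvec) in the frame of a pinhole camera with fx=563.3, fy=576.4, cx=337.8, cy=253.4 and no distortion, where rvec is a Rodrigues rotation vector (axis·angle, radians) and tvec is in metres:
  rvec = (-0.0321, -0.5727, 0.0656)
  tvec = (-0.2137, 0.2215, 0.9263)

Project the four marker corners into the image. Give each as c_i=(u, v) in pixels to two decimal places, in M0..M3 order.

c0=(155.53, 446.84) c1=(249.54, 436.36) c2=(255.12, 340.97) c3=(162.48, 342.12)

Intrinsics K: fx=563.3, fy=576.4, cx=337.8, cy=253.4
Marker side s = 0.159 m; corners in marker frame (Z=0):
  M0 = (-0.0795, +0.0795, 0)
  M1 = (+0.0795, +0.0795, 0)
  M2 = (+0.0795, -0.0795, 0)
  M3 = (-0.0795, -0.0795, 0)
rvec = (-0.0321, -0.5727, 0.0656), |rvec| = θ = 0.57734 rad = 33.079°
Rodrigues: sinθ=0.54580, 1−cosθ=0.16208; R = I + sinθ·[k]× + (1−cosθ)·[k]×²:
    [+0.83842 -0.05308 -0.54243]
    [+0.07096 +0.99741 +0.01208]
    [+0.54039 -0.04861 +0.84001]
t = (-0.2137, 0.2215, 0.9263) m
M0: Pc = R·M0+t = (-0.28457, +0.29515, +0.87947); u = 563.3·(-0.28457)/0.87947 + 337.8 = 155.5315, v = 576.4·(+0.29515)/0.87947 + 253.4 = 446.8407
M1: Pc = R·M1+t = (-0.15127, +0.30643, +0.96540); u = 563.3·(-0.15127)/0.96540 + 337.8 = 249.5381, v = 576.4·(+0.30643)/0.96540 + 253.4 = 436.3602
M2: Pc = R·M2+t = (-0.14283, +0.14785, +0.97313); u = 563.3·(-0.14283)/0.97313 + 337.8 = 255.1242, v = 576.4·(+0.14785)/0.97313 + 253.4 = 340.9725
M3: Pc = R·M3+t = (-0.27613, +0.13657, +0.88720); u = 563.3·(-0.27613)/0.88720 + 337.8 = 162.4776, v = 576.4·(+0.13657)/0.88720 + 253.4 = 342.1239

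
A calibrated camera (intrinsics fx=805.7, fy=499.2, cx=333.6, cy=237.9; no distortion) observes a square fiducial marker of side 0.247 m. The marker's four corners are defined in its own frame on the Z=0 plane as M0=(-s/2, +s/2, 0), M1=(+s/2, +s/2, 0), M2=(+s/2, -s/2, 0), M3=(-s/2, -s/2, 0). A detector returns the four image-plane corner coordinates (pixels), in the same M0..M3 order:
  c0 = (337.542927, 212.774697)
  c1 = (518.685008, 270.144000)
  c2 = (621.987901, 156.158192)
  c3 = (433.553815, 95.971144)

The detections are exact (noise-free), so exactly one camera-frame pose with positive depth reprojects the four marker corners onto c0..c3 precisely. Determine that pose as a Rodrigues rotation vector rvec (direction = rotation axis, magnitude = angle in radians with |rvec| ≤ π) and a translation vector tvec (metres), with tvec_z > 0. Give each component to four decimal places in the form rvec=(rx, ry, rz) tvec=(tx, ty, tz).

Intrinsics K: fx=805.7, fy=499.2, cx=333.6, cy=237.9
Marker side s = 0.247 m; corners in marker frame (Z=0):
  M0 = (-0.1235, +0.1235, 0)
  M1 = (+0.1235, +0.1235, 0)
  M2 = (+0.1235, -0.1235, 0)
  M3 = (-0.1235, -0.1235, 0)
Detected image corners:
  c0 = (337.542927, 212.774697) px
  c1 = (518.685008, 270.144000) px
  c2 = (621.987901, 156.158192) px
  c3 = (433.553815, 95.971144) px
Planar DLT: solve 8×8 A·h = b for H (H[2,2]=1):
  H  [+754.37984 -323.60175 +477.07024]
  H  [+240.37075 +497.89278 +185.00290]
  H  [+0.01371 +0.16716 +1.00000]
B = K⁻¹H; ‖b₁‖=1.044918, ‖b₂‖=1.044918; λ = 2/(‖b₁‖+‖b₂‖) = 0.957013, sign → tz>0 ⇒ λ=+0.957013
r₁ = λ·B[:,0] = (+0.89062,+0.45456,+0.01312); r₂ = λ·B[:,1] = (-0.45061,+0.87827,+0.15997)
r₃ = r₁×r₂ = (+0.06119,-0.14839,+0.98703); SVD([r₁ r₂ r₃]) → R = UVᵀ:
  R  [+0.89062 -0.45061 +0.06119]
  R  [+0.45456 +0.87827 -0.14839]
  R  [+0.01312 +0.15997 +0.98703]
t = (+0.17041, -0.10141, +0.95701) m
tr R = 2.755924; θ = arccos((tr R − 1)/2) = 0.499208 rad = 28.603°
axis k = ((R−Rᵀ)₃₂, (R−Rᵀ)₁₃, (R−Rᵀ)₂₁) / (2 sinθ) = (+0.322064, +0.050201, +0.945386)
rvec = θ·k = (+0.160777, +0.025061, +0.471945)

rvec=(0.1608, 0.0251, 0.4719) tvec=(0.1704, -0.1014, 0.9570)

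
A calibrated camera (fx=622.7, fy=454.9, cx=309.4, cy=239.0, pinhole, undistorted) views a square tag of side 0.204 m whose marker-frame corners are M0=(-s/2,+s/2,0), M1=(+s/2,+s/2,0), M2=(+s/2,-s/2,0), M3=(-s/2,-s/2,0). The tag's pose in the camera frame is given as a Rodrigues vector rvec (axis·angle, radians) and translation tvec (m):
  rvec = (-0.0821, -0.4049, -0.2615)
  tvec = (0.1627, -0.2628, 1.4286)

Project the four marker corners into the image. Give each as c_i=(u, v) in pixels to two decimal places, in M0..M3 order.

c0=(354.18, 192.83) c1=(428.44, 180.53) c2=(404.91, 120.03) c3=(329.56, 128.73)

Intrinsics K: fx=622.7, fy=454.9, cx=309.4, cy=239.0
Marker side s = 0.204 m; corners in marker frame (Z=0):
  M0 = (-0.1020, +0.1020, 0)
  M1 = (+0.1020, +0.1020, 0)
  M2 = (+0.1020, -0.1020, 0)
  M3 = (-0.1020, -0.1020, 0)
rvec = (-0.0821, -0.4049, -0.2615), |rvec| = θ = 0.48894 rad = 28.014°
Rodrigues: sinθ=0.46969, 1−cosθ=0.11717; R = I + sinθ·[k]× + (1−cosθ)·[k]×²:
    [+0.88613 +0.26750 -0.37844]
    [-0.23491 +0.96318 +0.13076]
    [+0.39948 -0.02697 +0.91634]
t = (0.1627, -0.2628, 1.4286) m
M0: Pc = R·M0+t = (+0.09960, -0.14059, +1.38510); u = 622.7·(+0.09960)/1.38510 + 309.4 = 354.1768, v = 454.9·(-0.14059)/1.38510 + 239.0 = 192.8254
M1: Pc = R·M1+t = (+0.28037, -0.18852, +1.46660); u = 622.7·(+0.28037)/1.46660 + 309.4 = 428.4420, v = 454.9·(-0.18852)/1.46660 + 239.0 = 180.5271
M2: Pc = R·M2+t = (+0.22580, -0.38501, +1.47210); u = 622.7·(+0.22580)/1.47210 + 309.4 = 404.9141, v = 454.9·(-0.38501)/1.47210 + 239.0 = 120.0277
M3: Pc = R·M3+t = (+0.04503, -0.33708, +1.39060); u = 622.7·(+0.04503)/1.39060 + 309.4 = 329.5639, v = 454.9·(-0.33708)/1.39060 + 239.0 = 128.7319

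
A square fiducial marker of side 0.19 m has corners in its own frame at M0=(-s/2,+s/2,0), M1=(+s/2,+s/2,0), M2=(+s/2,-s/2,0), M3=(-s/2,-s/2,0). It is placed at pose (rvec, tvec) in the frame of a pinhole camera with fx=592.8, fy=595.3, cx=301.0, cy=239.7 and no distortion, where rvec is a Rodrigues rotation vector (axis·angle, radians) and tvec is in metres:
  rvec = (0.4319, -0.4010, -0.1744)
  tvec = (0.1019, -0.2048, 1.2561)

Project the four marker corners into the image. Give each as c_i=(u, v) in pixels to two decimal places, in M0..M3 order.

Intrinsics K: fx=592.8, fy=595.3, cx=301.0, cy=239.7
Marker side s = 0.19 m; corners in marker frame (Z=0):
  M0 = (-0.0950, +0.0950, 0)
  M1 = (+0.0950, +0.0950, 0)
  M2 = (+0.0950, -0.0950, 0)
  M3 = (-0.0950, -0.0950, 0)
rvec = (0.4319, -0.4010, -0.1744), |rvec| = θ = 0.61462 rad = 35.215°
Rodrigues: sinθ=0.57665, 1−cosθ=0.18301; R = I + sinθ·[k]× + (1−cosθ)·[k]×²:
    [+0.90736 +0.07972 -0.41272]
    [-0.24753 +0.89490 -0.37134]
    [+0.33974 +0.43910 +0.83173]
t = (0.1019, -0.2048, 1.2561) m
M0: Pc = R·M0+t = (+0.02327, -0.09627, +1.26554); u = 592.8·(+0.02327)/1.26554 + 301.0 = 311.9019, v = 595.3·(-0.09627)/1.26554 + 239.7 = 194.4155
M1: Pc = R·M1+t = (+0.19567, -0.14330, +1.33009); u = 592.8·(+0.19567)/1.33009 + 301.0 = 388.2085, v = 595.3·(-0.14330)/1.33009 + 239.7 = 175.5640
M2: Pc = R·M2+t = (+0.18053, -0.31333, +1.24666); u = 592.8·(+0.18053)/1.24666 + 301.0 = 386.8420, v = 595.3·(-0.31333)/1.24666 + 239.7 = 90.0798
M3: Pc = R·M3+t = (+0.00813, -0.26630, +1.18211); u = 592.8·(+0.00813)/1.18211 + 301.0 = 305.0754, v = 595.3·(-0.26630)/1.18211 + 239.7 = 105.5939

c0=(311.90, 194.42) c1=(388.21, 175.56) c2=(386.84, 90.08) c3=(305.08, 105.59)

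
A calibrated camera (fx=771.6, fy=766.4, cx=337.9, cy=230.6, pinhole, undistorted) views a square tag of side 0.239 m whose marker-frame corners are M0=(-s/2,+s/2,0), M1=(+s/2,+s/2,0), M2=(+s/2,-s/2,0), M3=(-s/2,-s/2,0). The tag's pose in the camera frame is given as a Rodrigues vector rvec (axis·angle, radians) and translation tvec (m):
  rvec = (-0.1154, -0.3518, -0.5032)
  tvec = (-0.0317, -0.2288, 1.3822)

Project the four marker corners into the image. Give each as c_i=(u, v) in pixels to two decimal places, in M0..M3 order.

Intrinsics K: fx=771.6, fy=766.4, cx=337.9, cy=230.6
Marker side s = 0.239 m; corners in marker frame (Z=0):
  M0 = (-0.1195, +0.1195, 0)
  M1 = (+0.1195, +0.1195, 0)
  M2 = (+0.1195, -0.1195, 0)
  M3 = (-0.1195, -0.1195, 0)
rvec = (-0.1154, -0.3518, -0.5032), |rvec| = θ = 0.62473 rad = 35.795°
Rodrigues: sinθ=0.58488, 1−cosθ=0.18888; R = I + sinθ·[k]× + (1−cosθ)·[k]×²:
    [+0.81756 +0.49075 -0.30126]
    [-0.45145 +0.87101 +0.19371]
    [+0.35746 -0.02237 +0.93366]
t = (-0.0317, -0.2288, 1.3822) m
M0: Pc = R·M0+t = (-0.07075, -0.07077, +1.33681); u = 771.6·(-0.07075)/1.33681 + 337.9 = 297.0608, v = 766.4·(-0.07077)/1.33681 + 230.6 = 190.0300
M1: Pc = R·M1+t = (+0.12464, -0.17866, +1.42224); u = 771.6·(+0.12464)/1.42224 + 337.9 = 405.5219, v = 766.4·(-0.17866)/1.42224 + 230.6 = 134.3247
M2: Pc = R·M2+t = (+0.00735, -0.38683, +1.42759); u = 771.6·(+0.00735)/1.42759 + 337.9 = 341.8751, v = 766.4·(-0.38683)/1.42759 + 230.6 = 22.9281
M3: Pc = R·M3+t = (-0.18804, -0.27894, +1.34216); u = 771.6·(-0.18804)/1.34216 + 337.9 = 229.7947, v = 766.4·(-0.27894)/1.34216 + 230.6 = 71.3207

c0=(297.06, 190.03) c1=(405.52, 134.32) c2=(341.88, 22.93) c3=(229.79, 71.32)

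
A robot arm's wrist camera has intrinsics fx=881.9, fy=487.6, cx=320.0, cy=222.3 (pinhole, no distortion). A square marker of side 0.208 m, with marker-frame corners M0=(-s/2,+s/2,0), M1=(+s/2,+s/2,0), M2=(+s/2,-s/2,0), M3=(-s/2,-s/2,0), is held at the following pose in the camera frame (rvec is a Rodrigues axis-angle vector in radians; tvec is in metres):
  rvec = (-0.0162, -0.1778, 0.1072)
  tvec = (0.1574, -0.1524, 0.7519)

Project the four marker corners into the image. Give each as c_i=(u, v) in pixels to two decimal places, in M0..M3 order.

Intrinsics K: fx=881.9, fy=487.6, cx=320.0, cy=222.3
Marker side s = 0.208 m; corners in marker frame (Z=0):
  M0 = (-0.1040, +0.1040, 0)
  M1 = (+0.1040, +0.1040, 0)
  M2 = (+0.1040, -0.1040, 0)
  M3 = (-0.1040, -0.1040, 0)
rvec = (-0.0162, -0.1778, 0.1072), |rvec| = θ = 0.20825 rad = 11.932°
Rodrigues: sinθ=0.20675, 1−cosθ=0.02161; R = I + sinθ·[k]× + (1−cosθ)·[k]×²:
    [+0.97853 -0.10499 -0.17738]
    [+0.10786 +0.99414 +0.00659]
    [+0.17565 -0.02558 +0.98412]
t = (0.1574, -0.1524, 0.7519) m
M0: Pc = R·M0+t = (+0.04471, -0.06023, +0.73097); u = 881.9·(+0.04471)/0.73097 + 320.0 = 373.9466, v = 487.6·(-0.06023)/0.73097 + 222.3 = 182.1254
M1: Pc = R·M1+t = (+0.24825, -0.03779, +0.76751); u = 881.9·(+0.24825)/0.76751 + 320.0 = 605.2473, v = 487.6·(-0.03779)/0.76751 + 222.3 = 198.2910
M2: Pc = R·M2+t = (+0.27009, -0.24457, +0.77283); u = 881.9·(+0.27009)/0.77283 + 320.0 = 628.2040, v = 487.6·(-0.24457)/0.77283 + 222.3 = 67.9915
M3: Pc = R·M3+t = (+0.06655, -0.26701, +0.73629); u = 881.9·(+0.06655)/0.73629 + 320.0 = 399.7138, v = 487.6·(-0.26701)/0.73629 + 222.3 = 45.4770

c0=(373.95, 182.13) c1=(605.25, 198.29) c2=(628.20, 67.99) c3=(399.71, 45.48)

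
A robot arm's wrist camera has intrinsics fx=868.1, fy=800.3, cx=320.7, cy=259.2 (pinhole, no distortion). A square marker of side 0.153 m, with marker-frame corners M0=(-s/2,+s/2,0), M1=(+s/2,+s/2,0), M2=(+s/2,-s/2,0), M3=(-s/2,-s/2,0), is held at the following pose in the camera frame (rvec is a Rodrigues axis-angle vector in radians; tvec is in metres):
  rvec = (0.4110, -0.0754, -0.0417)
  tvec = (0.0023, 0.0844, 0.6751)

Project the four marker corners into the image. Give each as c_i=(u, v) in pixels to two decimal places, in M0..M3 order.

Intrinsics K: fx=868.1, fy=800.3, cx=320.7, cy=259.2
Marker side s = 0.153 m; corners in marker frame (Z=0):
  M0 = (-0.0765, +0.0765, 0)
  M1 = (+0.0765, +0.0765, 0)
  M2 = (+0.0765, -0.0765, 0)
  M3 = (-0.0765, -0.0765, 0)
rvec = (0.4110, -0.0754, -0.0417), |rvec| = θ = 0.41993 rad = 24.060°
Rodrigues: sinθ=0.40770, 1−cosθ=0.08688; R = I + sinθ·[k]× + (1−cosθ)·[k]×²:
    [+0.99634 +0.02522 -0.08165]
    [-0.05575 +0.91592 -0.39748]
    [+0.06476 +0.40058 +0.91397]
t = (0.0023, 0.0844, 0.6751) m
M0: Pc = R·M0+t = (-0.07199, +0.15873, +0.70079); u = 868.1·(-0.07199)/0.70079 + 320.7 = 231.5214, v = 800.3·(+0.15873)/0.70079 + 259.2 = 440.4723
M1: Pc = R·M1+t = (+0.08045, +0.15020, +0.71070); u = 868.1·(+0.08045)/0.71070 + 320.7 = 418.9668, v = 800.3·(+0.15020)/0.71070 + 259.2 = 428.3394
M2: Pc = R·M2+t = (+0.07659, +0.01007, +0.64941); u = 868.1·(+0.07659)/0.64941 + 320.7 = 423.0833, v = 800.3·(+0.01007)/0.64941 + 259.2 = 271.6063
M3: Pc = R·M3+t = (-0.07585, +0.01860, +0.63950); u = 868.1·(-0.07585)/0.63950 + 320.7 = 217.7374, v = 800.3·(+0.01860)/0.63950 + 259.2 = 282.4737

c0=(231.52, 440.47) c1=(418.97, 428.34) c2=(423.08, 271.61) c3=(217.74, 282.47)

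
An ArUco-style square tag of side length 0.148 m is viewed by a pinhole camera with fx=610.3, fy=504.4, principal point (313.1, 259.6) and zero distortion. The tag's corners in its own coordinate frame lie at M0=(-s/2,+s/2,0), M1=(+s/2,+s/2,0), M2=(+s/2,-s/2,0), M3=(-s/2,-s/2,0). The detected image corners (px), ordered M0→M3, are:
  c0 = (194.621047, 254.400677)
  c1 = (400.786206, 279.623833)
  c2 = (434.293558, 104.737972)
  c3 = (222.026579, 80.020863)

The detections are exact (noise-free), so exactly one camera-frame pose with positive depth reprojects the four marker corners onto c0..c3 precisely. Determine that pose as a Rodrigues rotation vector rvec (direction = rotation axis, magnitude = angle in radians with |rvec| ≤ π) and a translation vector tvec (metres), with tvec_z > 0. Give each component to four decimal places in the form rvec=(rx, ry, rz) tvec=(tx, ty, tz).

rvec=(0.0797, 0.0259, 0.1457) tvec=(-0.0005, -0.0667, 0.4271)

Intrinsics K: fx=610.3, fy=504.4, cx=313.1, cy=259.6
Marker side s = 0.148 m; corners in marker frame (Z=0):
  M0 = (-0.0740, +0.0740, 0)
  M1 = (+0.0740, +0.0740, 0)
  M2 = (+0.0740, -0.0740, 0)
  M3 = (-0.0740, -0.0740, 0)
Detected image corners:
  c0 = (194.621047, 254.400677) px
  c1 = (400.786206, 279.623833) px
  c2 = (434.293558, 104.737972) px
  c3 = (222.026579, 80.020863) px
Planar DLT: solve 8×8 A·h = b for H (H[2,2]=1):
  H  [+1398.69199 -146.17965 +312.35531]
  H  [+160.33448 +1214.13309 +180.88191]
  H  [-0.04678 +0.19025 +1.00000]
B = K⁻¹H; ‖b₁‖=2.341389, ‖b₂‖=2.341389; λ = 2/(‖b₁‖+‖b₂‖) = 0.427097, sign → tz>0 ⇒ λ=+0.427097
r₁ = λ·B[:,0] = (+0.98908,+0.14605,-0.01998); r₂ = λ·B[:,1] = (-0.14399,+0.98624,+0.08126)
r₃ = r₁×r₂ = (+0.03157,-0.07749,+0.99649); SVD([r₁ r₂ r₃]) → R = UVᵀ:
  R  [+0.98908 -0.14399 +0.03157]
  R  [+0.14605 +0.98624 -0.07749]
  R  [-0.01998 +0.08126 +0.99649]
t = (-0.00052, -0.06665, +0.42710) m
tr R = 2.971807; θ = arccos((tr R − 1)/2) = 0.168105 rad = 9.632°
axis k = ((R−Rᵀ)₃₂, (R−Rᵀ)₁₃, (R−Rᵀ)₂₁) / (2 sinθ) = (+0.474398, +0.154063, +0.866724)
rvec = θ·k = (+0.079749, +0.025899, +0.145701)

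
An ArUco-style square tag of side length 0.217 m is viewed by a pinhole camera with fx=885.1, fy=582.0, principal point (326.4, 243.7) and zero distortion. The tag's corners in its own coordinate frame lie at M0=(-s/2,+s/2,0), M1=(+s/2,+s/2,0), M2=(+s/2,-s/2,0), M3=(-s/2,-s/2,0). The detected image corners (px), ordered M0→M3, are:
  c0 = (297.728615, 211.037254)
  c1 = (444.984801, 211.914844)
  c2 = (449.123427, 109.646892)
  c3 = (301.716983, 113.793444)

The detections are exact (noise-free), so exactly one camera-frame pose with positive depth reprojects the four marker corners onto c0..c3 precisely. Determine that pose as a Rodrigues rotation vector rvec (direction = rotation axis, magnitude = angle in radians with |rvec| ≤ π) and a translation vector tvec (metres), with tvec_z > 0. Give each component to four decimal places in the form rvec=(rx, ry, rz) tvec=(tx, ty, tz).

rvec=(-0.0061, 0.2982, 0.0264) tvec=(0.0646, -0.1786, 1.2660)

Intrinsics K: fx=885.1, fy=582.0, cx=326.4, cy=243.7
Marker side s = 0.217 m; corners in marker frame (Z=0):
  M0 = (-0.1085, +0.1085, 0)
  M1 = (+0.1085, +0.1085, 0)
  M2 = (+0.1085, -0.1085, 0)
  M3 = (-0.1085, -0.1085, 0)
Detected image corners:
  c0 = (297.728615, 211.037254) px
  c1 = (444.984801, 211.914844) px
  c2 = (449.123427, 109.646892) px
  c3 = (301.716983, 113.793444) px
Planar DLT: solve 8×8 A·h = b for H (H[2,2]=1):
  H  [+592.27463 -19.35267 +371.53355]
  H  [-45.04475 +459.13789 +161.60948]
  H  [-0.23212 -0.00170 +1.00000]
B = K⁻¹H; ‖b₁‖=0.789897, ‖b₂‖=0.789897; λ = 2/(‖b₁‖+‖b₂‖) = 1.265988, sign → tz>0 ⇒ λ=+1.265988
r₁ = λ·B[:,0] = (+0.95552,+0.02507,-0.29386); r₂ = λ·B[:,1] = (-0.02689,+0.99964,-0.00216)
r₃ = r₁×r₂ = (+0.29370,+0.00996,+0.95585); SVD([r₁ r₂ r₃]) → R = UVᵀ:
  R  [+0.95552 -0.02689 +0.29370]
  R  [+0.02507 +0.99964 +0.00996]
  R  [-0.29386 -0.00216 +0.95585]
t = (+0.06456, -0.17857, +1.26599) m
tr R = 2.911000; θ = arccos((tr R − 1)/2) = 0.299446 rad = 17.157°
axis k = ((R−Rᵀ)₃₂, (R−Rᵀ)₁₃, (R−Rᵀ)₂₁) / (2 sinθ) = (-0.020534, +0.995904, +0.088057)
rvec = θ·k = (-0.006149, +0.298220, +0.026368)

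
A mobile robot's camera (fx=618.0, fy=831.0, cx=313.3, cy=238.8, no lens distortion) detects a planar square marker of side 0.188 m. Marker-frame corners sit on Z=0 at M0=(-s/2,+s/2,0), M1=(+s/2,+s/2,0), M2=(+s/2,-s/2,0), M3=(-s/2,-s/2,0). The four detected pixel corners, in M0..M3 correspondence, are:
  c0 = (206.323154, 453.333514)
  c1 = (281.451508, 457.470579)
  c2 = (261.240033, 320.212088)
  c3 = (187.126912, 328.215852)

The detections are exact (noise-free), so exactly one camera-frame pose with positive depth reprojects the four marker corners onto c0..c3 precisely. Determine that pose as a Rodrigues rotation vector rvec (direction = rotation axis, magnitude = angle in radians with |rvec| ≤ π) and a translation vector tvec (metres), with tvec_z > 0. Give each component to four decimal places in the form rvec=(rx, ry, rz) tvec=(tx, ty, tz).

Intrinsics K: fx=618.0, fy=831.0, cx=313.3, cy=238.8
Marker side s = 0.188 m; corners in marker frame (Z=0):
  M0 = (-0.0940, +0.0940, 0)
  M1 = (+0.0940, +0.0940, 0)
  M2 = (+0.0940, -0.0940, 0)
  M3 = (-0.0940, -0.0940, 0)
Detected image corners:
  c0 = (206.323154, 453.333514) px
  c1 = (281.451508, 457.470579) px
  c2 = (261.240033, 320.212088) px
  c3 = (187.126912, 328.215852) px
Planar DLT: solve 8×8 A·h = b for H (H[2,2]=1):
  H  [+281.92464 +118.11474 +232.36507]
  H  [-201.66747 +718.68914 +390.20653]
  H  [-0.49142 +0.05739 +1.00000]
B = K⁻¹H; ‖b₁‖=0.865595, ‖b₂‖=0.865595; λ = 2/(‖b₁‖+‖b₂‖) = 1.155274, sign → tz>0 ⇒ λ=+1.155274
r₁ = λ·B[:,0] = (+0.81483,-0.11722,-0.56772); r₂ = λ·B[:,1] = (+0.18719,+0.98008,+0.06630)
r₃ = r₁×r₂ = (+0.54864,-0.16030,+0.82055); SVD([r₁ r₂ r₃]) → R = UVᵀ:
  R  [+0.81483 +0.18719 +0.54864]
  R  [-0.11722 +0.98008 -0.16030]
  R  [-0.56772 +0.06630 +0.82055]
t = (-0.15130, +0.21049, +1.15527) m
tr R = 2.615464; θ = arccos((tr R − 1)/2) = 0.630501 rad = 36.125°
axis k = ((R−Rᵀ)₃₂, (R−Rᵀ)₁₃, (R−Rᵀ)₂₁) / (2 sinθ) = (+0.192180, +0.946792, -0.258170)
rvec = θ·k = (+0.121170, +0.596953, -0.162776)

rvec=(0.1212, 0.5970, -0.1628) tvec=(-0.1513, 0.2105, 1.1553)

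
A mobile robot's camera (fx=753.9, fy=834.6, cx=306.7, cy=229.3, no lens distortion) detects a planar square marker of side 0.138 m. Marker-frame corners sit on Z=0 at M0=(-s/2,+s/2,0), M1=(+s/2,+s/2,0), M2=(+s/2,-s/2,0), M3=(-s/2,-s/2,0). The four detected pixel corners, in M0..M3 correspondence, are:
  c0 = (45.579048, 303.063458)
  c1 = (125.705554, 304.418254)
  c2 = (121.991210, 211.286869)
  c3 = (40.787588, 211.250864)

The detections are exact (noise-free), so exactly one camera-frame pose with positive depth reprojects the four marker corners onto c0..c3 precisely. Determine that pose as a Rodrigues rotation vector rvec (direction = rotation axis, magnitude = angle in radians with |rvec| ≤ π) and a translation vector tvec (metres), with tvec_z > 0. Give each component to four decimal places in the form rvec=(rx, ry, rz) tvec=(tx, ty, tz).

Intrinsics K: fx=753.9, fy=834.6, cx=306.7, cy=229.3
Marker side s = 0.138 m; corners in marker frame (Z=0):
  M0 = (-0.0690, +0.0690, 0)
  M1 = (+0.0690, +0.0690, 0)
  M2 = (+0.0690, -0.0690, 0)
  M3 = (-0.0690, -0.0690, 0)
Detected image corners:
  c0 = (45.579048, 303.063458) px
  c1 = (125.705554, 304.418254) px
  c2 = (121.991210, 211.286869) px
  c3 = (40.787588, 211.250864) px
Planar DLT: solve 8×8 A·h = b for H (H[2,2]=1):
  H  [+575.80681 +39.38563 +83.24111]
  H  [-21.73683 +696.38233 +257.82857]
  H  [-0.10411 +0.10225 +1.00000]
B = K⁻¹H; ‖b₁‖=0.812825, ‖b₂‖=0.812825; λ = 2/(‖b₁‖+‖b₂‖) = 1.230277, sign → tz>0 ⇒ λ=+1.230277
r₁ = λ·B[:,0] = (+0.99176,+0.00315,-0.12809); r₂ = λ·B[:,1] = (+0.01310,+0.99197,+0.12580)
r₃ = r₁×r₂ = (+0.12746,-0.12644,+0.98375); SVD([r₁ r₂ r₃]) → R = UVᵀ:
  R  [+0.99176 +0.01310 +0.12746]
  R  [+0.00315 +0.99197 -0.12644]
  R  [-0.12809 +0.12580 +0.98375]
t = (-0.36466, +0.04205, +1.23028) m
tr R = 2.967480; θ = arccos((tr R − 1)/2) = 0.180578 rad = 10.346°
axis k = ((R−Rᵀ)₃₂, (R−Rᵀ)₁₃, (R−Rᵀ)₂₁) / (2 sinθ) = (+0.702210, +0.711431, -0.027695)
rvec = θ·k = (+0.126804, +0.128469, -0.005001)

rvec=(0.1268, 0.1285, -0.0050) tvec=(-0.3647, 0.0421, 1.2303)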